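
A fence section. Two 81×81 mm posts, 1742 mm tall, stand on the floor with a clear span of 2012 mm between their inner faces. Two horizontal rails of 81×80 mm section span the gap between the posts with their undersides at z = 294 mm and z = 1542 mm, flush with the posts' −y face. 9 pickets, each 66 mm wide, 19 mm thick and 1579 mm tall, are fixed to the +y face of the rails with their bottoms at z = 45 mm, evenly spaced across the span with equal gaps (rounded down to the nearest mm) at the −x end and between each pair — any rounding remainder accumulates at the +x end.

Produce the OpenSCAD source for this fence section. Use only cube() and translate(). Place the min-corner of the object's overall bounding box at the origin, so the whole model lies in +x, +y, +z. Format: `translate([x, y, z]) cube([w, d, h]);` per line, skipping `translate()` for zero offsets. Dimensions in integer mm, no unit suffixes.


cube([81, 81, 1742]);
translate([2093, 0, 0]) cube([81, 81, 1742]);
translate([81, 0, 294]) cube([2012, 81, 80]);
translate([81, 0, 1542]) cube([2012, 81, 80]);
translate([222, 81, 45]) cube([66, 19, 1579]);
translate([429, 81, 45]) cube([66, 19, 1579]);
translate([636, 81, 45]) cube([66, 19, 1579]);
translate([843, 81, 45]) cube([66, 19, 1579]);
translate([1050, 81, 45]) cube([66, 19, 1579]);
translate([1257, 81, 45]) cube([66, 19, 1579]);
translate([1464, 81, 45]) cube([66, 19, 1579]);
translate([1671, 81, 45]) cube([66, 19, 1579]);
translate([1878, 81, 45]) cube([66, 19, 1579]);


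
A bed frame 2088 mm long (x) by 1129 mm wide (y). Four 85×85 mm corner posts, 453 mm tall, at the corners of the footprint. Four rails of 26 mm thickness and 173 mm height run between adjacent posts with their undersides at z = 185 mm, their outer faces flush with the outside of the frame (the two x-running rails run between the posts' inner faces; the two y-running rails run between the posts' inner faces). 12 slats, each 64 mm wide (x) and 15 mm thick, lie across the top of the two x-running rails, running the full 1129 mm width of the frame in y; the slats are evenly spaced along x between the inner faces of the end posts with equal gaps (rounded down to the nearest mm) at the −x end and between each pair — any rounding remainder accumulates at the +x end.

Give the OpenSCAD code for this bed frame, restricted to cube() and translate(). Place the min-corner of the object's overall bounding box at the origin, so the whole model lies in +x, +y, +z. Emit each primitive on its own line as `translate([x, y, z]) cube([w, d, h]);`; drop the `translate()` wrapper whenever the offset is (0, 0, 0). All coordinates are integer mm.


cube([85, 85, 453]);
translate([0, 1044, 0]) cube([85, 85, 453]);
translate([2003, 0, 0]) cube([85, 85, 453]);
translate([2003, 1044, 0]) cube([85, 85, 453]);
translate([85, 0, 185]) cube([1918, 26, 173]);
translate([85, 1103, 185]) cube([1918, 26, 173]);
translate([0, 85, 185]) cube([26, 959, 173]);
translate([2062, 85, 185]) cube([26, 959, 173]);
translate([173, 0, 358]) cube([64, 1129, 15]);
translate([325, 0, 358]) cube([64, 1129, 15]);
translate([477, 0, 358]) cube([64, 1129, 15]);
translate([629, 0, 358]) cube([64, 1129, 15]);
translate([781, 0, 358]) cube([64, 1129, 15]);
translate([933, 0, 358]) cube([64, 1129, 15]);
translate([1085, 0, 358]) cube([64, 1129, 15]);
translate([1237, 0, 358]) cube([64, 1129, 15]);
translate([1389, 0, 358]) cube([64, 1129, 15]);
translate([1541, 0, 358]) cube([64, 1129, 15]);
translate([1693, 0, 358]) cube([64, 1129, 15]);
translate([1845, 0, 358]) cube([64, 1129, 15]);


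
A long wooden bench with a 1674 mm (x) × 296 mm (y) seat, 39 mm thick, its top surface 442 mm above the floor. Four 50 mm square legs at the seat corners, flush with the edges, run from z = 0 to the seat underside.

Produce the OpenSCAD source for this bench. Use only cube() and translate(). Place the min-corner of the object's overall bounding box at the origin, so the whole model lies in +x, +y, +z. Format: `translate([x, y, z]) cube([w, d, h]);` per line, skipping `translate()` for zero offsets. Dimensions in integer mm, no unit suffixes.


translate([0, 0, 403]) cube([1674, 296, 39]);
cube([50, 50, 403]);
translate([0, 246, 0]) cube([50, 50, 403]);
translate([1624, 0, 0]) cube([50, 50, 403]);
translate([1624, 246, 0]) cube([50, 50, 403]);


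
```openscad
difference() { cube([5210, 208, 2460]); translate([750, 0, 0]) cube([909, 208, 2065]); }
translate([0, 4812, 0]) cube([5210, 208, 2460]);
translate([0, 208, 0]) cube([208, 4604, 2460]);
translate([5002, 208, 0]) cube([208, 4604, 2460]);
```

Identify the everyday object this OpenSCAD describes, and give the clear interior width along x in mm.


A single room. The interior width is 4794 mm.

Four walls enclosing a rectangle with a door in the front wall — a room. Outside width 5210 minus two 208 mm walls gives 4794 mm.


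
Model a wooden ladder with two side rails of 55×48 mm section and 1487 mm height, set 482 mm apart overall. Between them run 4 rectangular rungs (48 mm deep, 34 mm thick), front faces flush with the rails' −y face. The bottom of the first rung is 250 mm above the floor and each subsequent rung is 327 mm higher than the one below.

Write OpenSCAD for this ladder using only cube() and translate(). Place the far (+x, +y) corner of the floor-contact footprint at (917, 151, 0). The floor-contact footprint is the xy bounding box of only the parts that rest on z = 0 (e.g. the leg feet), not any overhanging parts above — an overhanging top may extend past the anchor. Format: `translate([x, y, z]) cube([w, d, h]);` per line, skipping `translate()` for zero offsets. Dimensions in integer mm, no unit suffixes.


translate([435, 103, 0]) cube([55, 48, 1487]);
translate([862, 103, 0]) cube([55, 48, 1487]);
translate([490, 103, 250]) cube([372, 48, 34]);
translate([490, 103, 577]) cube([372, 48, 34]);
translate([490, 103, 904]) cube([372, 48, 34]);
translate([490, 103, 1231]) cube([372, 48, 34]);


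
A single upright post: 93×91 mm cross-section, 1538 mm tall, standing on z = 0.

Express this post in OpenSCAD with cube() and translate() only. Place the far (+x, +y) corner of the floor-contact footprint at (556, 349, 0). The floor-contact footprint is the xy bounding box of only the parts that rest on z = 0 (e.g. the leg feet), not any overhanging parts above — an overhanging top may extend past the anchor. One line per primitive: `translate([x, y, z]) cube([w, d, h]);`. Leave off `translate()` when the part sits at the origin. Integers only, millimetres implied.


translate([463, 258, 0]) cube([93, 91, 1538]);


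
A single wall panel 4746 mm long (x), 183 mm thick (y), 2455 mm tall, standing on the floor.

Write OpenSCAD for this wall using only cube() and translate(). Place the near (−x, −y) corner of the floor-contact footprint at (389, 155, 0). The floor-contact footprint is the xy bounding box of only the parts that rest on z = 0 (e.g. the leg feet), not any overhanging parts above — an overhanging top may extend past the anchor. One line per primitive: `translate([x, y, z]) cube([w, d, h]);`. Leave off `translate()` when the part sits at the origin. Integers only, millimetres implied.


translate([389, 155, 0]) cube([4746, 183, 2455]);


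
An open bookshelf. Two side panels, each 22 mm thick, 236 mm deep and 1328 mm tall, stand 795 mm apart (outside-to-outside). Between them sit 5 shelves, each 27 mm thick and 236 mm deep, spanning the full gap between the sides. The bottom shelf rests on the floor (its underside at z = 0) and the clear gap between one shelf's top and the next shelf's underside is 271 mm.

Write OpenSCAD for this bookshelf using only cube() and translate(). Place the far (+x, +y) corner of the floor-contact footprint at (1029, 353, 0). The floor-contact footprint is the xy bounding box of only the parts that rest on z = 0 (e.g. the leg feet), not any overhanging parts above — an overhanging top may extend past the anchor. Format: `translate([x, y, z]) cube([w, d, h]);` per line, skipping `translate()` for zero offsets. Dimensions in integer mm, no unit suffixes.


translate([234, 117, 0]) cube([22, 236, 1328]);
translate([1007, 117, 0]) cube([22, 236, 1328]);
translate([256, 117, 0]) cube([751, 236, 27]);
translate([256, 117, 298]) cube([751, 236, 27]);
translate([256, 117, 596]) cube([751, 236, 27]);
translate([256, 117, 894]) cube([751, 236, 27]);
translate([256, 117, 1192]) cube([751, 236, 27]);


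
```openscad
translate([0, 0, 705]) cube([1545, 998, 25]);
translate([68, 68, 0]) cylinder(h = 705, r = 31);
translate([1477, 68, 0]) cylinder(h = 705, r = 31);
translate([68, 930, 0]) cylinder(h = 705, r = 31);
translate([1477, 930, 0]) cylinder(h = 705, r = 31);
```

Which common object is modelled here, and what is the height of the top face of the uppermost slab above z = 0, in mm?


A table. The table height is 730 mm.

A 1545×998×25 slab sits at z = 705 on four Ø62 mm round legs — a table. The top surface is at 705 + 25 = 730 mm.


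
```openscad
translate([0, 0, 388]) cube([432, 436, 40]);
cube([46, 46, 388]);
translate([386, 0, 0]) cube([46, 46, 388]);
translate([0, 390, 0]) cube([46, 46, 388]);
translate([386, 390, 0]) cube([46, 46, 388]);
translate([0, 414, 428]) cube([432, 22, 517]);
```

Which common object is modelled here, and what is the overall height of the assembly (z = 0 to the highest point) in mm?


A chair. The overall height is 945 mm.

A slab on four corner posts with a tall panel at the back — a chair. The seat slab sits at z = 388 with thickness 40, and the 517 mm backrest starts at the seat top, so the overall height is 388 + 40 + 517 = 945 mm.


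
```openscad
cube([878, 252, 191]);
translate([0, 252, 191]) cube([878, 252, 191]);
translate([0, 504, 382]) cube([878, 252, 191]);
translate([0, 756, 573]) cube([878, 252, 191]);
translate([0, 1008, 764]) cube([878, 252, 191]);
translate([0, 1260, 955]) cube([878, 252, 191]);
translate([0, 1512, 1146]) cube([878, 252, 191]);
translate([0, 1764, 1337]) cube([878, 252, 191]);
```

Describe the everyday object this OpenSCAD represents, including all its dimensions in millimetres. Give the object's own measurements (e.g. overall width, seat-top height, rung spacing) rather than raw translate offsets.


A straight staircase of 8 solid steps. Each step is 878 mm wide (x), 252 mm deep (y, the going) and 191 mm tall (the rise). The first step rests on the floor; each subsequent step sits one going further in +y and one rise higher in +z, directly behind and above the previous step with no overlap.


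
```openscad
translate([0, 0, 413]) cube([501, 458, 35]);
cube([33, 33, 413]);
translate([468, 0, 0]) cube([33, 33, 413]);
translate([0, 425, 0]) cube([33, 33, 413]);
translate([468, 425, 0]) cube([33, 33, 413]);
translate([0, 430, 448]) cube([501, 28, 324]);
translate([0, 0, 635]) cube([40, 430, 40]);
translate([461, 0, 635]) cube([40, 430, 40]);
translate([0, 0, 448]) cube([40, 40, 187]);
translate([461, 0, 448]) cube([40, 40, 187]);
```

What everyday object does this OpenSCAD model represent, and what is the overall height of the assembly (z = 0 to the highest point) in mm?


A chair. The overall height is 772 mm.

A slab on four corner posts with a tall panel at the back — a chair. The seat slab sits at z = 413 with thickness 35, and the 324 mm backrest starts at the seat top, so the overall height is 413 + 35 + 324 = 772 mm.


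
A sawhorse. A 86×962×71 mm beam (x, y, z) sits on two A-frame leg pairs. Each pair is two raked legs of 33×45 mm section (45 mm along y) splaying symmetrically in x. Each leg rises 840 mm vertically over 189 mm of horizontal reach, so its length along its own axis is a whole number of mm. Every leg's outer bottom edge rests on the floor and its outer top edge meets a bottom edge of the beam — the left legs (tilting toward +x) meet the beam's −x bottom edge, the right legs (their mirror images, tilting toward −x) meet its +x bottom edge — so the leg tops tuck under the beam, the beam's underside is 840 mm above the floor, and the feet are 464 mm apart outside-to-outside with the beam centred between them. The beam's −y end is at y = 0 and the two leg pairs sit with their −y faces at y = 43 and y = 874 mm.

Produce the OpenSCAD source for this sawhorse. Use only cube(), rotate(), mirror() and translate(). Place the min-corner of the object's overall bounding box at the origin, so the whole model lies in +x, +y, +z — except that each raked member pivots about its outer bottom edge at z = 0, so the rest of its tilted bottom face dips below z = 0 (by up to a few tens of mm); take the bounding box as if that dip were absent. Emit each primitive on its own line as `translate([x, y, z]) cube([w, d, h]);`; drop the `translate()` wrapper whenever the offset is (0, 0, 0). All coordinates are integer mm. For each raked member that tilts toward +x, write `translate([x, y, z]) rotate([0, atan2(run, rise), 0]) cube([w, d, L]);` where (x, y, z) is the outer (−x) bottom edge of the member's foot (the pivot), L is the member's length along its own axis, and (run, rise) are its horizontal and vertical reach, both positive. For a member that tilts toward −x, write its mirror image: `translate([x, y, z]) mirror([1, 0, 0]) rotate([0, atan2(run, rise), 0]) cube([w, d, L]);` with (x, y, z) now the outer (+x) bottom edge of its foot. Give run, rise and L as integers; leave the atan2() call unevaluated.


// leg length = √(189² + 840²) = 861
// right-leg outer foot x = 2·189 + 86 = 464
// beam min-corner = (189, 0, 840)
translate([189, 0, 840]) cube([86, 962, 71]);
translate([0, 43, 0]) rotate([0, atan2(189, 840), 0]) cube([33, 45, 861]);
translate([464, 43, 0]) mirror([1, 0, 0]) rotate([0, atan2(189, 840), 0]) cube([33, 45, 861]);
translate([0, 874, 0]) rotate([0, atan2(189, 840), 0]) cube([33, 45, 861]);
translate([464, 874, 0]) mirror([1, 0, 0]) rotate([0, atan2(189, 840), 0]) cube([33, 45, 861]);


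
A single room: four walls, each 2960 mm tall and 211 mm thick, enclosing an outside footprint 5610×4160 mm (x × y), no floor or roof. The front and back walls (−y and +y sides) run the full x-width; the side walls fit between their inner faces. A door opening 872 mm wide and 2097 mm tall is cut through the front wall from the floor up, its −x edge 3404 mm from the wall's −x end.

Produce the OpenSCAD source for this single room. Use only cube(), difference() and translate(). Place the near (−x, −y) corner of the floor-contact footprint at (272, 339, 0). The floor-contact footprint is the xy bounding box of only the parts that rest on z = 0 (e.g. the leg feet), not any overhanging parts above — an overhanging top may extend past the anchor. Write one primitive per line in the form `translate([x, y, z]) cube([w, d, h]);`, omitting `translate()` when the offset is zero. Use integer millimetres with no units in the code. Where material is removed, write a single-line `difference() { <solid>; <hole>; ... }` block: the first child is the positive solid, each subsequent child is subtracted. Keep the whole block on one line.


difference() { translate([272, 339, 0]) cube([5610, 211, 2960]); translate([3676, 339, 0]) cube([872, 211, 2097]); }
translate([272, 4288, 0]) cube([5610, 211, 2960]);
translate([272, 550, 0]) cube([211, 3738, 2960]);
translate([5671, 550, 0]) cube([211, 3738, 2960]);


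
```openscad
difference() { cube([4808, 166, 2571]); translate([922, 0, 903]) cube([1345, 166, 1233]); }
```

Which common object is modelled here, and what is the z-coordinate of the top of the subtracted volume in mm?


A wall with a window opening. The window head height is 2136 mm.

A wall with a rectangular opening subtracted — a window. Sill at z = 903, opening 1233 mm tall, so the head is at 903 + 1233 = 2136 mm.


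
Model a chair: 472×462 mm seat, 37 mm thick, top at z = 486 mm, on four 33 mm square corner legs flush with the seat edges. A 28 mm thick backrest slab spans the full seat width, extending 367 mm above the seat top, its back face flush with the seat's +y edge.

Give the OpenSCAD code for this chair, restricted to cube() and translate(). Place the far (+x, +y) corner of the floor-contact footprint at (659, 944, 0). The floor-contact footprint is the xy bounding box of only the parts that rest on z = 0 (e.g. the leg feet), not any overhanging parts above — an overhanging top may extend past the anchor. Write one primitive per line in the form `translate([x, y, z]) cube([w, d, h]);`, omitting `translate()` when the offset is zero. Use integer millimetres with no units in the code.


// leg_h = 486 - 37 = 449
translate([187, 482, 449]) cube([472, 462, 37]);
translate([187, 482, 0]) cube([33, 33, 449]);
translate([626, 482, 0]) cube([33, 33, 449]);
translate([187, 911, 0]) cube([33, 33, 449]);
translate([626, 911, 0]) cube([33, 33, 449]);
translate([187, 916, 486]) cube([472, 28, 367]);


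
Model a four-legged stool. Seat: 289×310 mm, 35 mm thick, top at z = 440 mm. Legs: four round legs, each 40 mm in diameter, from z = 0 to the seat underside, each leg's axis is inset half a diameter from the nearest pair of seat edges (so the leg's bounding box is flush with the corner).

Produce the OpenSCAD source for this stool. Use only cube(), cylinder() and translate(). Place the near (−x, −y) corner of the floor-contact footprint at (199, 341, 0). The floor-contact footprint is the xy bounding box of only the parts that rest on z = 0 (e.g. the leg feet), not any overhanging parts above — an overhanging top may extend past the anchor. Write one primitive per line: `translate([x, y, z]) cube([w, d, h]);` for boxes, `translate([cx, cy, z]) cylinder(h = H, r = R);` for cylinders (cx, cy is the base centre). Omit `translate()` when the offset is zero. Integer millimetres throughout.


translate([199, 341, 405]) cube([289, 310, 35]);
translate([219, 361, 0]) cylinder(h = 405, r = 20);
translate([468, 361, 0]) cylinder(h = 405, r = 20);
translate([219, 631, 0]) cylinder(h = 405, r = 20);
translate([468, 631, 0]) cylinder(h = 405, r = 20);


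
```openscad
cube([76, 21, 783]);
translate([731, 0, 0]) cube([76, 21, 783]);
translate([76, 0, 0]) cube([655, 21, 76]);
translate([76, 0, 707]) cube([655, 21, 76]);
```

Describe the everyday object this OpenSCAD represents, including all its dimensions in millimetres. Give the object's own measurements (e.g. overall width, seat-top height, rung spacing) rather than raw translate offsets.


A rectangular picture frame lying in the x–z plane (depth along y). The opening is 655 mm wide (x) by 631 mm tall (z), surrounded by a border 76 mm wide on all four sides. The frame is 21 mm deep and is made of two full-height vertical stiles with two horizontal rails fitted between them.


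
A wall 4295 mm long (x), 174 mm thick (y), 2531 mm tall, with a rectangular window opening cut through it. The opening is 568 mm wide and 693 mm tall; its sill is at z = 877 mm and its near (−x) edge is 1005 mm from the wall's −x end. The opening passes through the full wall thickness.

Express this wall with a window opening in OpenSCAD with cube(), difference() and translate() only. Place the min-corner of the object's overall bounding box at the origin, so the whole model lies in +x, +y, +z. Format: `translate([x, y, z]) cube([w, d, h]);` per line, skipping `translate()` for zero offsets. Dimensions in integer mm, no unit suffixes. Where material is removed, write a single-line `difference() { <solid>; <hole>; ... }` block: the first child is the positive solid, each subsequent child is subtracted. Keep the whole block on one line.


difference() { cube([4295, 174, 2531]); translate([1005, 0, 877]) cube([568, 174, 693]); }


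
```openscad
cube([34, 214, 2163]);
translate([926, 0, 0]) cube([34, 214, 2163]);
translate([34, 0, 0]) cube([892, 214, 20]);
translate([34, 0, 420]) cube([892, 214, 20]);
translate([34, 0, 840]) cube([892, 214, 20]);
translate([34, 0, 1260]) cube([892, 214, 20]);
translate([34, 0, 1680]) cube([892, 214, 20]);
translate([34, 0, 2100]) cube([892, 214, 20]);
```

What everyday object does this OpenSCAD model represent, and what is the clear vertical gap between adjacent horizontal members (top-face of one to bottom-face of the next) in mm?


A bookshelf. The clear shelf gap is 400 mm.

Two tall side panels with 6 horizontal boards between them — a bookshelf. The first two shelf undersides are at z = 0 and z = 420; with shelf thickness 20, the clear gap is 420 − 0 − 20 = 400 mm.


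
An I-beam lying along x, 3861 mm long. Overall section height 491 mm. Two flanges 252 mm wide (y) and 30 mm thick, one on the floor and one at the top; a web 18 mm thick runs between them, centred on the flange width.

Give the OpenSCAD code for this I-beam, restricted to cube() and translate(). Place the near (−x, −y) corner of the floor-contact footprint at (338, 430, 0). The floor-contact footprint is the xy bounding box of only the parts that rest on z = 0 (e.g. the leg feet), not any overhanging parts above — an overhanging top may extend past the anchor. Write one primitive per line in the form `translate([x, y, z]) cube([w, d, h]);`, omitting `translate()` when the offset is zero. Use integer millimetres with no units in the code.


translate([338, 430, 0]) cube([3861, 252, 30]);
translate([338, 547, 30]) cube([3861, 18, 431]);
translate([338, 430, 461]) cube([3861, 252, 30]);


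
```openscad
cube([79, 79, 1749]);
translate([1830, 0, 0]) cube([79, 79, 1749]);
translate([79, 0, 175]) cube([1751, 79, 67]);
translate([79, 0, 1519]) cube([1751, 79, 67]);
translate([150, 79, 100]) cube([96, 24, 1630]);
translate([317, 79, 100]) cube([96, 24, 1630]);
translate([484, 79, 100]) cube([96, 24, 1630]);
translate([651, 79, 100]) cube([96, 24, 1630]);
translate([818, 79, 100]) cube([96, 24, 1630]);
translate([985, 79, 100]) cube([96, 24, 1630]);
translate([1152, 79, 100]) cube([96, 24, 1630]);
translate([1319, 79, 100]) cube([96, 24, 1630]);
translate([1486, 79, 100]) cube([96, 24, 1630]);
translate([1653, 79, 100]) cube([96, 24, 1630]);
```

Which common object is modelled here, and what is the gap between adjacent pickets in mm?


A fence section. The picket gap is 71 mm.

Two posts, two rails, 10 pickets — a fence section. Span 1751 mm holds 10 pickets of 96 mm with 11 equal gaps: ⌊(1751 − 10·96) / 11⌋ = 71 mm.


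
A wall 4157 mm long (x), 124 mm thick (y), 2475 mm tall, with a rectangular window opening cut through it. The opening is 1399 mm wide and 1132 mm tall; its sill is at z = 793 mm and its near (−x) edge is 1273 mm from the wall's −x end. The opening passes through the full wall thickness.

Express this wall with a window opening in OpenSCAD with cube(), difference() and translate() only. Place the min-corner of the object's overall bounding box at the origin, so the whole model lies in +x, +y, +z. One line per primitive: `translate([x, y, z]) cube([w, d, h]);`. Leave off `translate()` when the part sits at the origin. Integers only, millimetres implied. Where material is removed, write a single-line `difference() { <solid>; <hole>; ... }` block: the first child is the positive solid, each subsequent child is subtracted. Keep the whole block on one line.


difference() { cube([4157, 124, 2475]); translate([1273, 0, 793]) cube([1399, 124, 1132]); }


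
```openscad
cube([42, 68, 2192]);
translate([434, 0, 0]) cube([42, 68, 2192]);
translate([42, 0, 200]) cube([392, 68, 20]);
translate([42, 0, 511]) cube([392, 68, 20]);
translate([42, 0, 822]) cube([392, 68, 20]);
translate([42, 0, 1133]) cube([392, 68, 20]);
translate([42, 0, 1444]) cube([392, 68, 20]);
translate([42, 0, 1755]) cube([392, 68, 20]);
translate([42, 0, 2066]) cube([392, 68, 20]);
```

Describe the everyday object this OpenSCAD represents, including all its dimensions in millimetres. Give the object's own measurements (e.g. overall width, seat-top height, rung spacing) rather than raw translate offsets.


A straight ladder. Two 42×68 mm vertical rails, 2192 mm tall, stand 476 mm apart (outside-to-outside) with their front faces coplanar on the −y side. 7 rungs, each 68 mm deep and 20 mm tall, span between the inner faces of the rails, front faces flush with the rails. The lowest rung's underside is at z = 200 mm and rungs are spaced 311 mm apart (underside to underside).


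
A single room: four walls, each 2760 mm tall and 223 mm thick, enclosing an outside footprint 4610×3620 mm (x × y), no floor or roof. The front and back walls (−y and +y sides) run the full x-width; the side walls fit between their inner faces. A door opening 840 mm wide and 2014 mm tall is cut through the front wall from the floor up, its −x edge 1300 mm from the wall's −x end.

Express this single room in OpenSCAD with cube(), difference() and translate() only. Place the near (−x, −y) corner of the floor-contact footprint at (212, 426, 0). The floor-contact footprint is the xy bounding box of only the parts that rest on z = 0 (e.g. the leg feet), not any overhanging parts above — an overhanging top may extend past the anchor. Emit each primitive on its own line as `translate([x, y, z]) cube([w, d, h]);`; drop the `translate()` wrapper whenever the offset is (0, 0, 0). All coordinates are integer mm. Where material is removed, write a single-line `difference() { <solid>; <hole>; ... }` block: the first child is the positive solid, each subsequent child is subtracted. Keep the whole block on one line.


difference() { translate([212, 426, 0]) cube([4610, 223, 2760]); translate([1512, 426, 0]) cube([840, 223, 2014]); }
translate([212, 3823, 0]) cube([4610, 223, 2760]);
translate([212, 649, 0]) cube([223, 3174, 2760]);
translate([4599, 649, 0]) cube([223, 3174, 2760]);


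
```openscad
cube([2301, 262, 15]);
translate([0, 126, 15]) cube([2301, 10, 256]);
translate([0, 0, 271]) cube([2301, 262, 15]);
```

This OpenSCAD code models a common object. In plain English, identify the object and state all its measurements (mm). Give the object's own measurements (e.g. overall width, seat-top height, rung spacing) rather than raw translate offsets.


An I-beam lying along x, 2301 mm long. Overall section height 286 mm. Two flanges 262 mm wide (y) and 15 mm thick, one on the floor and one at the top; a web 10 mm thick runs between them, centred on the flange width.


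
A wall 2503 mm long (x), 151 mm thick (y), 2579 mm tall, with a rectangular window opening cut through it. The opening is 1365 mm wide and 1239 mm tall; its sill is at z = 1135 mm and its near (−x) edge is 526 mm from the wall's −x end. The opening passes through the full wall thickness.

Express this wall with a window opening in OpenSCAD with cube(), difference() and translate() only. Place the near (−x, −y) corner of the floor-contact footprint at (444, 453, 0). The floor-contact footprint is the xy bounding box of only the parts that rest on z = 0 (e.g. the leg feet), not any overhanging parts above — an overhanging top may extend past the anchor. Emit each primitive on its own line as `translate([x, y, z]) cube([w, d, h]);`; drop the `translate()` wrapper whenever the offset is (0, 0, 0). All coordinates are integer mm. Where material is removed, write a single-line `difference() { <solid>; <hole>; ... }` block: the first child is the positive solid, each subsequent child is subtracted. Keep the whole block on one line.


difference() { translate([444, 453, 0]) cube([2503, 151, 2579]); translate([970, 453, 1135]) cube([1365, 151, 1239]); }


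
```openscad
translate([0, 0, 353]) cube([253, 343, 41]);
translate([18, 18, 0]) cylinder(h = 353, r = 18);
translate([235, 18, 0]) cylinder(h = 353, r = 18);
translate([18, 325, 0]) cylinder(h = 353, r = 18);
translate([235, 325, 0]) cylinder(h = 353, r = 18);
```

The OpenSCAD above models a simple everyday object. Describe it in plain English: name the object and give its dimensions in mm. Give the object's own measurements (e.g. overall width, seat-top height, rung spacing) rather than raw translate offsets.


A simple wooden stool: a rectangular seat 253 mm (x) by 343 mm (y), 41 mm thick, top face at z = 394 mm, on four round legs, each 36 mm in diameter. The legs rest on z = 0, each leg's axis is inset half a diameter from the nearest pair of seat edges (so the leg's bounding box is flush with the corner).


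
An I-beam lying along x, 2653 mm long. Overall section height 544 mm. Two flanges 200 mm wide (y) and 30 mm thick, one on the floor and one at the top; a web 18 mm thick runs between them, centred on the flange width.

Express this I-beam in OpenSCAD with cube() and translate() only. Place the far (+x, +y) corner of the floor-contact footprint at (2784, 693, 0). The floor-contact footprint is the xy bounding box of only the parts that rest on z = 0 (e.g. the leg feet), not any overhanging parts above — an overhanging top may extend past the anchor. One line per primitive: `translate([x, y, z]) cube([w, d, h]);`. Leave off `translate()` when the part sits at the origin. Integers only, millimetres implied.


translate([131, 493, 0]) cube([2653, 200, 30]);
translate([131, 584, 30]) cube([2653, 18, 484]);
translate([131, 493, 514]) cube([2653, 200, 30]);


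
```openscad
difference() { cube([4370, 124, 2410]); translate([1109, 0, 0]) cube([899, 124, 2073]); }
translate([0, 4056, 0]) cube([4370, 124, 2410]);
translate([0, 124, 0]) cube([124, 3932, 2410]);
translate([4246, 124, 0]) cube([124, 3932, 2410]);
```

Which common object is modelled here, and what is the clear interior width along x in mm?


A single room. The interior width is 4122 mm.

Four walls enclosing a rectangle with a door in the front wall — a room. Outside width 4370 minus two 124 mm walls gives 4122 mm.


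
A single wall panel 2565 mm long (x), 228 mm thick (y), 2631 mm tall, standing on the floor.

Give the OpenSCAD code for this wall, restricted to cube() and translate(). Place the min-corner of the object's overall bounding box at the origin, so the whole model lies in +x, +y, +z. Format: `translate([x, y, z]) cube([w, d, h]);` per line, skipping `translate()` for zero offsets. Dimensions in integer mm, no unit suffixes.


cube([2565, 228, 2631]);


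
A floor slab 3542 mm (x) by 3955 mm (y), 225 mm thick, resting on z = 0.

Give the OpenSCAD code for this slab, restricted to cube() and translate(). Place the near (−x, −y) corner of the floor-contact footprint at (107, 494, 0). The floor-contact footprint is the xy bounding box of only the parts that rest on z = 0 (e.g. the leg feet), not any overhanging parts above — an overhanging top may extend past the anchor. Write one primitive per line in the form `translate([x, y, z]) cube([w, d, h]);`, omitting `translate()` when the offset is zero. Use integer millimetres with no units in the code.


translate([107, 494, 0]) cube([3542, 3955, 225]);


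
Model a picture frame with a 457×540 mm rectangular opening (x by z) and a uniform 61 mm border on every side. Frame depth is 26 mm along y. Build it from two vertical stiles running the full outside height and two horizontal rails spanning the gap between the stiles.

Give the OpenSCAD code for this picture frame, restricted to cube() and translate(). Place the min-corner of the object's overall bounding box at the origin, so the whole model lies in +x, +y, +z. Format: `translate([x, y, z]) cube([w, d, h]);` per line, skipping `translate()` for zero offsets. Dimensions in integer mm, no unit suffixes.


cube([61, 26, 662]);
translate([518, 0, 0]) cube([61, 26, 662]);
translate([61, 0, 0]) cube([457, 26, 61]);
translate([61, 0, 601]) cube([457, 26, 61]);


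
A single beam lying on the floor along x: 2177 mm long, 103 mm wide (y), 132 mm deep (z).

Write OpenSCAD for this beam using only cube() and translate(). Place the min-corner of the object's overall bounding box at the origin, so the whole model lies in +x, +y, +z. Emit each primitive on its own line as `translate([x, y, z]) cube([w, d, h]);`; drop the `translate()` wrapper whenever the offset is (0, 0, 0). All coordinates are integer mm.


cube([2177, 103, 132]);


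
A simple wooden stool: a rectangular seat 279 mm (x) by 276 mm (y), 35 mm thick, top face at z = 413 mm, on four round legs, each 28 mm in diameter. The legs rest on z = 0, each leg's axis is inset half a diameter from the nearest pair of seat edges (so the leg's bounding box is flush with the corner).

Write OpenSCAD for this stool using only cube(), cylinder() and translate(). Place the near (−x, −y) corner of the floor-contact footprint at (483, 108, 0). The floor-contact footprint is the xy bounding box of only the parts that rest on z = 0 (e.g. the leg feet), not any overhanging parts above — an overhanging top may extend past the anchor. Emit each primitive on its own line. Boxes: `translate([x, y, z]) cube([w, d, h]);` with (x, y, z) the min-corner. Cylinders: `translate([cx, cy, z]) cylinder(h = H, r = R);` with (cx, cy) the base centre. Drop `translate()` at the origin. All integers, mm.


translate([483, 108, 378]) cube([279, 276, 35]);
translate([497, 122, 0]) cylinder(h = 378, r = 14);
translate([748, 122, 0]) cylinder(h = 378, r = 14);
translate([497, 370, 0]) cylinder(h = 378, r = 14);
translate([748, 370, 0]) cylinder(h = 378, r = 14);


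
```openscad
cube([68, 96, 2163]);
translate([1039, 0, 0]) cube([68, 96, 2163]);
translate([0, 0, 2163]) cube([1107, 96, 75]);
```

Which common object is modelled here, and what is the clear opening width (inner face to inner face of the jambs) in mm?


A door frame. The clear opening width is 971 mm.

Two 2163 mm tall posts with a header on top — a door frame. The left jamb is 68 mm wide at x = 0; the right jamb starts at x = 1039. The clear opening is 1039 − 68 = 971 mm.


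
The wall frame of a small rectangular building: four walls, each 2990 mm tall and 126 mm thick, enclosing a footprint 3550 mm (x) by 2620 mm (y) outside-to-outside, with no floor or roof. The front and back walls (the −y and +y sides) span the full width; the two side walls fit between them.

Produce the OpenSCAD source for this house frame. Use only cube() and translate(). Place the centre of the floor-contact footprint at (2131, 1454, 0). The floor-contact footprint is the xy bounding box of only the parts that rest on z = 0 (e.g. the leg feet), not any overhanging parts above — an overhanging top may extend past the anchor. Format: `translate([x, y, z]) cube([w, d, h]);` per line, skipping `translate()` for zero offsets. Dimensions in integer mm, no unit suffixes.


translate([356, 144, 0]) cube([3550, 126, 2990]);
translate([356, 2638, 0]) cube([3550, 126, 2990]);
translate([356, 270, 0]) cube([126, 2368, 2990]);
translate([3780, 270, 0]) cube([126, 2368, 2990]);


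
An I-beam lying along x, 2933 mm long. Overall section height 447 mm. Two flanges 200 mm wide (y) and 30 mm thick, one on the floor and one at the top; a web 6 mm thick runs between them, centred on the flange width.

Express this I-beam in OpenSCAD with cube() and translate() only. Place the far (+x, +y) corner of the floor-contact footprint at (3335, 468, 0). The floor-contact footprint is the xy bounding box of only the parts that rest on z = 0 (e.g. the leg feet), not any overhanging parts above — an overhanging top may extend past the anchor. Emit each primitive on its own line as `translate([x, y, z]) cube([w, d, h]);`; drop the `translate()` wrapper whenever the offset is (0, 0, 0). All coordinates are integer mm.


translate([402, 268, 0]) cube([2933, 200, 30]);
translate([402, 365, 30]) cube([2933, 6, 387]);
translate([402, 268, 417]) cube([2933, 200, 30]);


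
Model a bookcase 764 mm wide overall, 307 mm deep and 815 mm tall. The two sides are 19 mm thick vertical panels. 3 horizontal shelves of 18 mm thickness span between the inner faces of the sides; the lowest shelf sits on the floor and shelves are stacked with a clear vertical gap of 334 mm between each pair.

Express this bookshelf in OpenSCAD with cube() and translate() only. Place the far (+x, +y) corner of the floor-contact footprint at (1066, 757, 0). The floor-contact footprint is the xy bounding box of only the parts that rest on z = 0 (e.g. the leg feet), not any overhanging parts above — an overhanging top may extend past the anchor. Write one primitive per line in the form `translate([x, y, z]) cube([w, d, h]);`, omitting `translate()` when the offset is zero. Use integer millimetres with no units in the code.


translate([302, 450, 0]) cube([19, 307, 815]);
translate([1047, 450, 0]) cube([19, 307, 815]);
translate([321, 450, 0]) cube([726, 307, 18]);
translate([321, 450, 352]) cube([726, 307, 18]);
translate([321, 450, 704]) cube([726, 307, 18]);


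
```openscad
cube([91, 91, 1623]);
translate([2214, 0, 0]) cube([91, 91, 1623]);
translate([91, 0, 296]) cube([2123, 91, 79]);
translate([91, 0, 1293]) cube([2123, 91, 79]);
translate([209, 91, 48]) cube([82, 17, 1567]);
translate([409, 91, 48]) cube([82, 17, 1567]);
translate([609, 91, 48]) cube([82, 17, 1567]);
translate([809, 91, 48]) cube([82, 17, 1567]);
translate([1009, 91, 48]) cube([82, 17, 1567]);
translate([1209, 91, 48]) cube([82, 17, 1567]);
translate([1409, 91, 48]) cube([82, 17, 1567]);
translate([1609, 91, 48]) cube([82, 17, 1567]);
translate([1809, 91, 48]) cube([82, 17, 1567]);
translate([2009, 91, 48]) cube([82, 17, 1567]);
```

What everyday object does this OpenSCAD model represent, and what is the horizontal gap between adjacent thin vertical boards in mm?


A fence section. The picket gap is 118 mm.

Two posts, two rails, 10 pickets — a fence section. Span 2123 mm holds 10 pickets of 82 mm with 11 equal gaps: ⌊(2123 − 10·82) / 11⌋ = 118 mm.


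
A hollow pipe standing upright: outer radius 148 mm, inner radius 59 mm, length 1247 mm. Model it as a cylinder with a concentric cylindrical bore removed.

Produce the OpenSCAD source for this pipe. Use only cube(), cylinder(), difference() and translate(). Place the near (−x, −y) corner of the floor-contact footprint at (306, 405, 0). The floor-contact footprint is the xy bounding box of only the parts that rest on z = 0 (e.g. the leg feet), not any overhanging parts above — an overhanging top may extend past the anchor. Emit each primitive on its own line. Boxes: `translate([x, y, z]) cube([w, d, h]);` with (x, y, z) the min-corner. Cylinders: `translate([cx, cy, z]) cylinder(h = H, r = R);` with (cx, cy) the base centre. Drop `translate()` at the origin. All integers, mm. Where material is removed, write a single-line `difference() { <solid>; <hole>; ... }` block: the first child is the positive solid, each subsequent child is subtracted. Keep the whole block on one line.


difference() { translate([454, 553, 0]) cylinder(h = 1247, r = 148); translate([454, 553, 0]) cylinder(h = 1247, r = 59); }


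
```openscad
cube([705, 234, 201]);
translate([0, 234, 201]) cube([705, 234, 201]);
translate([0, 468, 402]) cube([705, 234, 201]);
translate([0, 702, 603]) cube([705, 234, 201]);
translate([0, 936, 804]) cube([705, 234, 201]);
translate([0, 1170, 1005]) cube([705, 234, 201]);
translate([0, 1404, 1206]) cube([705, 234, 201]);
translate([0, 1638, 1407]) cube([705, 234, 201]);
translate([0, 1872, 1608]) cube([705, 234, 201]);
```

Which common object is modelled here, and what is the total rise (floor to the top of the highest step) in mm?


A staircase. The total rise is 1809 mm.

9 identical blocks, each offset up and back from the previous — a staircase. Each step is 201 mm tall and there are 9 of them, so the total rise is 9 × 201 = 1809 mm.


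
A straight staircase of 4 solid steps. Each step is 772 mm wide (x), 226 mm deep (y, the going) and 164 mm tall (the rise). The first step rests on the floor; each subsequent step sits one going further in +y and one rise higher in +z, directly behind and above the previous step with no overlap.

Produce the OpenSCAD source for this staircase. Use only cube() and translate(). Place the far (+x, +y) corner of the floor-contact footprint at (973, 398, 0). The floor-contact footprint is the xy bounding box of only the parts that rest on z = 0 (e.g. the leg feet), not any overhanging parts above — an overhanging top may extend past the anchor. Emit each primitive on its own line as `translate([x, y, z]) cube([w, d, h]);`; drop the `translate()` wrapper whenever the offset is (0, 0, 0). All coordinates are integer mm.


translate([201, 172, 0]) cube([772, 226, 164]);
translate([201, 398, 164]) cube([772, 226, 164]);
translate([201, 624, 328]) cube([772, 226, 164]);
translate([201, 850, 492]) cube([772, 226, 164]);
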